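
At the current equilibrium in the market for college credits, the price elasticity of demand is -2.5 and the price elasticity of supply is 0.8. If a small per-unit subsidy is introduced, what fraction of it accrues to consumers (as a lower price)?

For a small subsidy around the equilibrium, the benefit split depends on the relative slopes, which at a point are proportional to the elasticities.
Buyer share = εs/(εs + |εd|) = 0.8/(0.8 + 2.5) = 8/33; seller share = |εd|/(εs + |εd|) = 25/33.

Consumer share = 8/33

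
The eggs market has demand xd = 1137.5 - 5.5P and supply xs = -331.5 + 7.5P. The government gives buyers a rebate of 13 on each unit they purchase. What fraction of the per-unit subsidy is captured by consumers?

Pre-subsidy: 1137.5 - 5.5P = -331.5 + 7.5P gives P* = 113, x* = 516.
With the rebate, buyers effectively pay Pb = Ps − 13, where Ps is the price sellers receive.
Demand in terms of Ps becomes xd = 1137.5 − 5.5(Ps − 13) = 1209 - 5.5Ps. Setting this equal to supply: 1209 - 5.5Ps = -331.5 + 7.5Ps, so Ps = 118.5.
Buyers pay Pb = 118.5 − 13 = 105.5; x' = -331.5 + 7.5·118.5 = 557.25.
Buyers' price falls by P* − Pb = 113 − 105.5 = 7.5; sellers' price rises by Ps − P* = 118.5 − 113 = 5.5.
So consumers capture 7.5/13 = 15/26 of each unit of subsidy.

Consumer share = 15/26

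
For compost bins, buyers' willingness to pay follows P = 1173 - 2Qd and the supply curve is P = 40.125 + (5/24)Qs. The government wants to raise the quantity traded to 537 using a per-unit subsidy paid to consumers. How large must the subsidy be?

Required subsidy s = 53 per unit

At Q = 537, from the demand curve buyers pay Pb = 1173 − 2·537 = 99; from the supply curve sellers need Ps = 40.125 + (5/24)·537 = 152.
The subsidy must fill the gap: s = Ps − Pb = 152 − 99 = 53.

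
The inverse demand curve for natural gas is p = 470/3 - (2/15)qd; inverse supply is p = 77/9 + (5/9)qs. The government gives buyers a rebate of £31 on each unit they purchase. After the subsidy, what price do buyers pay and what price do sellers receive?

Buyers pay £122; sellers receive £153

Pre-subsidy: 470/3 - (2/15)q = 77/9 + (5/9)q gives q* = 215 and p* = 128.
With the rebate, buyers effectively pay pb = ps − 31, where ps is the price sellers receive.
On the curves, pb = 470/3 - (2/15)q and ps = 77/9 + (5/9)q; the wedge ps − pb = 31 gives 77/9 + (5/9)q − (470/3 - (2/15)q) = 31, so q' = 260.
Then pb = 470/3 − (2/15)·260 = 122 and ps = 77/9 + (5/9)·260 = 153.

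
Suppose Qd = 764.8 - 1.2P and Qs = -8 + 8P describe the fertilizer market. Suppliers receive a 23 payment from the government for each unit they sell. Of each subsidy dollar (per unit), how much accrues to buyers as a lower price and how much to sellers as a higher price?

Pre-subsidy: 764.8 - 1.2P = -8 + 8P gives P* = 84, Q* = 664.
With the subsidy, sellers receive Ps = Pb + 23 for each unit, where Pb is the price buyers pay.
Supply in terms of Pb becomes Qs = -8 + 8(Pb + 23) = 176 + 8Pb. Setting this equal to demand: 764.8 - 1.2Pb = 176 + 8Pb, so Pb = 64.
Sellers receive Ps = 64 + 23 = 87; Q' = 764.8 − 1.2·64 = 688.
Buyers' price falls by P* − Pb = 84 − 64 = 20; sellers' price rises by Ps − P* = 87 − 84 = 3.

Buyers gain 20 per unit; sellers gain 3 per unit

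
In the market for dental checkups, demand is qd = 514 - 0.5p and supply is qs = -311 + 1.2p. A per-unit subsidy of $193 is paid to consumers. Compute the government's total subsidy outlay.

Pre-subsidy: 514 - 0.5p = -311 + 1.2p gives p* = 8250/17, q* = 4613/17.
With the rebate, buyers effectively pay pb = ps − 193, where ps is the price sellers receive.
Demand in terms of ps becomes qd = 514 − 0.5(ps − 193) = 610.5 - 0.5ps. Setting this equal to supply: 610.5 - 0.5ps = -311 + 1.2ps, so ps = 9215/17.
Buyers pay pb = 9215/17 − 193 = 5934/17; q' = -311 + 1.2·(9215/17) = 5771/17.
Government outlay = subsidy × quantity = 193 × 5771/17 = 1113803/17.

Government cost = 1113803/17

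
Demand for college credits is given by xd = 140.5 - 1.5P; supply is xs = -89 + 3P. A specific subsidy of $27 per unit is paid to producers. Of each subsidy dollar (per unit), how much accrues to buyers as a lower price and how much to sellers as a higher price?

Pre-subsidy: 140.5 - 1.5P = -89 + 3P gives P* = 51, x* = 64.
With the subsidy, sellers receive Ps = Pb + 27 for each unit, where Pb is the price buyers pay.
Supply in terms of Pb becomes xs = -89 + 3(Pb + 27) = -8 + 3Pb. Setting this equal to demand: 140.5 - 1.5Pb = -8 + 3Pb, so Pb = 33.
Sellers receive Ps = 33 + 27 = 60; x' = 140.5 − 1.5·33 = 91.
Buyers' price falls by P* − Pb = 51 − 33 = 18; sellers' price rises by Ps − P* = 60 − 51 = 9.

Buyers gain $18 per unit; sellers gain $9 per unit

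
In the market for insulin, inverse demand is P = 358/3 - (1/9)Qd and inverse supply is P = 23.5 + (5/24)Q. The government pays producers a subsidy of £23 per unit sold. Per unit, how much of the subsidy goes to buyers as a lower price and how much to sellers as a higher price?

Buyers gain £8 per unit; sellers gain £15 per unit

Pre-subsidy: 358/3 - (1/9)Q = 23.5 + (5/24)Q gives Q* = 300 and P* = 86.
With the subsidy, sellers receive Ps = Pb + 23 for each unit, where Pb is the price buyers pay.
On the curves, Pb = 358/3 - (1/9)Q and Ps = 23.5 + (5/24)Q; the wedge Ps − Pb = 23 gives 23.5 + (5/24)Q − (358/3 - (1/9)Q) = 23, so Q' = 372.
Then Pb = 358/3 − (1/9)·372 = 78 and Ps = 23.5 + (5/24)·372 = 101.
Buyers' price falls by P* − Pb = 86 − 78 = 8; sellers' price rises by Ps − P* = 101 − 86 = 15.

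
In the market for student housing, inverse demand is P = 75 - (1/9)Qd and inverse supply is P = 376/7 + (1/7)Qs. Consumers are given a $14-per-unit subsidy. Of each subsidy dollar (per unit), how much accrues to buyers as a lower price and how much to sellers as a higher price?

Pre-subsidy: 75 - (1/9)Q = 376/7 + (1/7)Q gives Q* = 83.8125 and P* = 65.6875.
With the rebate, buyers effectively pay Pb = Ps − 14, where Ps is the price sellers receive.
On the curves, Pb = 75 - (1/9)Q and Ps = 376/7 + (1/7)Q; the wedge Ps − Pb = 14 gives 376/7 + (1/7)Q − (75 - (1/9)Q) = 14, so Q' = 138.9375.
Then Pb = 75 − (1/9)·138.9375 = 59.5625 and Ps = 376/7 + (1/7)·138.9375 = 73.5625.
Buyers' price falls by P* − Pb = 65.6875 − 59.5625 = 6.125; sellers' price rises by Ps − P* = 73.5625 − 65.6875 = 7.875.

Buyers gain $6.125 per unit; sellers gain $7.875 per unit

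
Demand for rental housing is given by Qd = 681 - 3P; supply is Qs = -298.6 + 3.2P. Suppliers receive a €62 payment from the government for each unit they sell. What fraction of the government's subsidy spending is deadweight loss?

Pre-subsidy: 681 - 3P = -298.6 + 3.2P gives P* = 158, Q* = 207.
With the subsidy, sellers receive Ps = Pb + 62 for each unit, where Pb is the price buyers pay.
Supply in terms of Pb becomes Qs = -298.6 + 3.2(Pb + 62) = -100.2 + 3.2Pb. Setting this equal to demand: 681 - 3Pb = -100.2 + 3.2Pb, so Pb = 126.
Sellers receive Ps = 126 + 62 = 188; Q' = 681 − 3·126 = 303.
ΔCS = ½(207 + 303)(158 − 126) = 8160; ΔPS = ½(207 + 303)(188 − 158) = 7650.
Government spending = 62 × 303 = 18786.
DWL = ½ × 62 × (303 − 207) = 2976; fraction = 2976 / 18786 = 16/101.

DWL / government spending = 16/101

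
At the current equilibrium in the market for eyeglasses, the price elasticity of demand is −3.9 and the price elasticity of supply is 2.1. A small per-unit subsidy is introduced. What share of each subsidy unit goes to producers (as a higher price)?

For a small subsidy around the equilibrium, the benefit split depends on the relative slopes, which at a point are proportional to the elasticities.
Buyer share = εs/(εs + |εd|) = 2.1/(2.1 + 3.9) = 0.35; seller share = |εd|/(εs + |εd|) = 0.65.
So producers capture 0.65 of the subsidy.

Producer share = 0.65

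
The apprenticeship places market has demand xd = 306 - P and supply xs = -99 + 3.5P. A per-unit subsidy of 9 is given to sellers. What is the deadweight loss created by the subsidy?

Deadweight loss = 31.5

Pre-subsidy: 306 - P = -99 + 3.5P gives P* = 90, x* = 216.
With the subsidy, sellers receive Ps = Pb + 9 for each unit, where Pb is the price buyers pay.
Supply in terms of Pb becomes xs = -99 + 3.5(Pb + 9) = -67.5 + 3.5Pb. Setting this equal to demand: 306 - Pb = -67.5 + 3.5Pb, so Pb = 83.
Sellers receive Ps = 83 + 9 = 92; x' = 306 − 1·83 = 223.
The subsidy expands output by 223 − 216 = 7 past the efficient level; on those units the gap between marginal cost and willingness to pay runs from 0 up to 9.
DWL = ½ × 9 × 7 = 31.5.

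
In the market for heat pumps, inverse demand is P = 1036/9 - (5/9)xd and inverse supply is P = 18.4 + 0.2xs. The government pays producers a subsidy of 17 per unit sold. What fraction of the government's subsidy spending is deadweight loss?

Pre-subsidy: 1036/9 - (5/9)x = 18.4 + 0.2x gives x* = 128 and P* = 44.
With the subsidy, sellers receive Ps = Pb + 17 for each unit, where Pb is the price buyers pay.
On the curves, Pb = 1036/9 - (5/9)x and Ps = 18.4 + 0.2x; the wedge Ps − Pb = 17 gives 18.4 + 0.2x − (1036/9 - (5/9)x) = 17, so x' = 150.5.
Then Pb = 1036/9 − (5/9)·150.5 = 31.5 and Ps = 18.4 + 0.2·150.5 = 48.5.
ΔCS = ½(128 + 150.5)(44 − 31.5) = 1740.625; ΔPS = ½(128 + 150.5)(48.5 − 44) = 626.625.
Government spending = 17 × 150.5 = 2558.5.
DWL = ½ × 17 × (150.5 − 128) = 191.25; fraction = 191.25 / 2558.5 = 45/602.

DWL / government spending = 45/602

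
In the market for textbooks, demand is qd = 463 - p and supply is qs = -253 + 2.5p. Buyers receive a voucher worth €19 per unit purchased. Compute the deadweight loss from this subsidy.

Pre-subsidy: 463 - p = -253 + 2.5p gives p* = 1432/7, q* = 1809/7.
With the rebate, buyers effectively pay pb = ps − 19, where ps is the price sellers receive.
Demand in terms of ps becomes qd = 463 − 1(ps − 19) = 482 - ps. Setting this equal to supply: 482 - ps = -253 + 2.5ps, so ps = 210.
Buyers pay pb = 210 − 19 = 191; q' = -253 + 2.5·210 = 272.
The subsidy expands output by 272 − 1809/7 = 95/7 past the efficient level; on those units the gap between marginal cost and willingness to pay runs from 0 up to 19.
DWL = ½ × 19 × 95/7 = 1805/14.

Deadweight loss = 1805/14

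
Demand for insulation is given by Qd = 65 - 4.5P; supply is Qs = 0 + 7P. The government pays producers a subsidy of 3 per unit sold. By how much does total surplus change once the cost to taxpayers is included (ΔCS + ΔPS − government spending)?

Pre-subsidy: 65 - 4.5P = 0 + 7P gives P* = 130/23, Q* = 910/23.
With the subsidy, sellers receive Ps = Pb + 3 for each unit, where Pb is the price buyers pay.
Supply in terms of Pb becomes Qs = 0 + 7(Pb + 3) = 21 + 7Pb. Setting this equal to demand: 65 - 4.5Pb = 21 + 7Pb, so Pb = 88/23.
Sellers receive Ps = 88/23 + 3 = 157/23; Q' = 65 − 4.5·(88/23) = 1099/23.
ΔCS = ½(910/23 + 1099/23)(130/23 − 88/23) = 42189/529; ΔPS = ½(910/23 + 1099/23)(157/23 − 130/23) = 54243/1058.
Government spending = 3 × 1099/23 = 3297/23.
Net change = 42189/529 + 54243/1058 − 3297/23 = -567/46. The loss equals the DWL triangle ½·3·189/23.

Net change in total surplus = -567/46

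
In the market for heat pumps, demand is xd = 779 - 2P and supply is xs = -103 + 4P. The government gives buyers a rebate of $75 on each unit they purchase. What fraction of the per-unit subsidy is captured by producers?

Producer share = 1/3

Pre-subsidy: 779 - 2P = -103 + 4P gives P* = 147, x* = 485.
With the rebate, buyers effectively pay Pb = Ps − 75, where Ps is the price sellers receive.
Demand in terms of Ps becomes xd = 779 − 2(Ps − 75) = 929 - 2Ps. Setting this equal to supply: 929 - 2Ps = -103 + 4Ps, so Ps = 172.
Buyers pay Pb = 172 − 75 = 97; x' = -103 + 4·172 = 585.
Buyers' price falls by P* − Pb = 147 − 97 = 50; sellers' price rises by Ps − P* = 172 − 147 = 25.
So producers capture 25/75 = 1/3 of each unit of subsidy.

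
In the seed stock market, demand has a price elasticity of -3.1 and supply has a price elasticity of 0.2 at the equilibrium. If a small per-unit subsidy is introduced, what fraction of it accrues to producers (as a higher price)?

For a small subsidy around the equilibrium, the benefit split depends on the relative slopes, which at a point are proportional to the elasticities.
Buyer share = εs/(εs + |εd|) = 0.2/(0.2 + 3.1) = 2/33; seller share = |εd|/(εs + |εd|) = 31/33.
So producers capture 31/33 of the subsidy.

Producer share = 31/33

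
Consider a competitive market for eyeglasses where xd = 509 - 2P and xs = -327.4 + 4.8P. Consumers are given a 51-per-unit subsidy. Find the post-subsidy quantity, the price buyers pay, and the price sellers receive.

Pre-subsidy: 509 - 2P = -327.4 + 4.8P gives P* = 123, x* = 263.
With the rebate, buyers effectively pay Pb = Ps − 51, where Ps is the price sellers receive.
Demand in terms of Ps becomes xd = 509 − 2(Ps − 51) = 611 - 2Ps. Setting this equal to supply: 611 - 2Ps = -327.4 + 4.8Ps, so Ps = 138.
Buyers pay Pb = 138 − 51 = 87; x' = -327.4 + 4.8·138 = 335.

x' = 335; buyers pay 87; sellers receive 138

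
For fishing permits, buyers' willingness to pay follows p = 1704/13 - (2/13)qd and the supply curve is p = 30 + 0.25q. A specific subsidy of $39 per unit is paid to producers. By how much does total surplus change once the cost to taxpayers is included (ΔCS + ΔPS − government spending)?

Net change in total surplus = -13182/7

Pre-subsidy: 1704/13 - (2/13)q = 30 + 0.25q gives q* = 1752/7 and p* = 648/7.
With the subsidy, sellers receive ps = pb + 39 for each unit, where pb is the price buyers pay.
On the curves, pb = 1704/13 - (2/13)q and ps = 30 + 0.25q; the wedge ps − pb = 39 gives 30 + 0.25q − (1704/13 - (2/13)q) = 39, so q' = 2428/7.
Then pb = 1704/13 − (2/13)·(2428/7) = 544/7 and ps = 30 + 0.25·(2428/7) = 817/7.
ΔCS = ½(1752/7 + 2428/7)(648/7 − 544/7) = 217360/49; ΔPS = ½(1752/7 + 2428/7)(817/7 − 648/7) = 353210/49.
Government spending = 39 × 2428/7 = 94692/7.
Net change = 217360/49 + 353210/49 − 94692/7 = -13182/7. The loss equals the DWL triangle ½·39·676/7.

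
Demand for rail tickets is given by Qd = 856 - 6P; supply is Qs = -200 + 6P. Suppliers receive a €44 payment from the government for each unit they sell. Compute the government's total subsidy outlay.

Government cost = €20240

Pre-subsidy: 856 - 6P = -200 + 6P gives P* = 88, Q* = 328.
With the subsidy, sellers receive Ps = Pb + 44 for each unit, where Pb is the price buyers pay.
Supply in terms of Pb becomes Qs = -200 + 6(Pb + 44) = 64 + 6Pb. Setting this equal to demand: 856 - 6Pb = 64 + 6Pb, so Pb = 66.
Sellers receive Ps = 66 + 44 = 110; Q' = 856 − 6·66 = 460.
Government outlay = subsidy × quantity = 44 × 460 = 20240.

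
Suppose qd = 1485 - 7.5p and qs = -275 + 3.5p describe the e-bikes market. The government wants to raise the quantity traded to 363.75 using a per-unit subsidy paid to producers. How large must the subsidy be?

Required subsidy s = 33 per unit

At q = 363.75, invert demand for the buyer price: pb = (1485 − 363.75)/7.5 = 149.5; invert supply for the seller price: ps = (363.75 − (-275))/3.5 = 182.5.
The subsidy must fill the gap: s = ps − pb = 182.5 − 149.5 = 33.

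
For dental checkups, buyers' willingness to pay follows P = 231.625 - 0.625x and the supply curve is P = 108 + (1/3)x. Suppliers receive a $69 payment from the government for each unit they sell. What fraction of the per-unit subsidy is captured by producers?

Pre-subsidy: 231.625 - 0.625x = 108 + (1/3)x gives x* = 129 and P* = 151.
With the subsidy, sellers receive Ps = Pb + 69 for each unit, where Pb is the price buyers pay.
On the curves, Pb = 231.625 - 0.625x and Ps = 108 + (1/3)x; the wedge Ps − Pb = 69 gives 108 + (1/3)x − (231.625 - 0.625x) = 69, so x' = 201.
Then Pb = 231.625 − 0.625·201 = 106 and Ps = 108 + (1/3)·201 = 175.
Buyers' price falls by P* − Pb = 151 − 106 = 45; sellers' price rises by Ps − P* = 175 − 151 = 24.
So producers capture 24/69 = 8/23 of each unit of subsidy.

Producer share = 8/23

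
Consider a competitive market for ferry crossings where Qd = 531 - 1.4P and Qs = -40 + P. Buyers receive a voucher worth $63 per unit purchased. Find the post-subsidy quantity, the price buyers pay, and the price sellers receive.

Q' = 704/3; buyers pay 635/3; sellers receive 824/3

Pre-subsidy: 531 - 1.4P = -40 + P gives P* = 2855/12, Q* = 2375/12.
With the rebate, buyers effectively pay Pb = Ps − 63, where Ps is the price sellers receive.
Demand in terms of Ps becomes Qd = 531 − 1.4(Ps − 63) = 619.2 - 1.4Ps. Setting this equal to supply: 619.2 - 1.4Ps = -40 + Ps, so Ps = 824/3.
Buyers pay Pb = 824/3 − 63 = 635/3; Q' = -40 + 1·(824/3) = 704/3.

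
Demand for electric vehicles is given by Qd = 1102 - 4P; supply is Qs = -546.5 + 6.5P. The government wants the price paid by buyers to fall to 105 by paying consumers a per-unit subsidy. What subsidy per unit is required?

At a buyer price of 105, quantity demanded is 1102 − 4·105 = 682.
Sellers supply 682 only when they receive Ps with -546.5 + 6.5·Ps = 682, i.e. Ps = 189.
s = Ps − Pb = 189 − 105 = 84.

Required subsidy s = 84 per unit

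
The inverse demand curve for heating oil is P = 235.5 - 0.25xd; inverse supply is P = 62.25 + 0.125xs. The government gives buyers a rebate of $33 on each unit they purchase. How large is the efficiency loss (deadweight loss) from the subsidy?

Deadweight loss = $1452

Pre-subsidy: 235.5 - 0.25x = 62.25 + 0.125x gives x* = 462 and P* = 120.
With the rebate, buyers effectively pay Pb = Ps − 33, where Ps is the price sellers receive.
On the curves, Pb = 235.5 - 0.25x and Ps = 62.25 + 0.125x; the wedge Ps − Pb = 33 gives 62.25 + 0.125x − (235.5 - 0.25x) = 33, so x' = 550.
Then Pb = 235.5 − 0.25·550 = 98 and Ps = 62.25 + 0.125·550 = 131.
The subsidy expands output by 550 − 462 = 88 past the efficient level; on those units the gap between marginal cost and willingness to pay runs from 0 up to 33.
DWL = ½ × 33 × 88 = 1452.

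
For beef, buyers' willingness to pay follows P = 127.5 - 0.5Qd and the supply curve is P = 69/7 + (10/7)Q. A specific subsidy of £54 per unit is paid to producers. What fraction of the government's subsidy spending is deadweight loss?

DWL / government spending = 14/89

Pre-subsidy: 127.5 - 0.5Q = 69/7 + (10/7)Q gives Q* = 61 and P* = 97.
With the subsidy, sellers receive Ps = Pb + 54 for each unit, where Pb is the price buyers pay.
On the curves, Pb = 127.5 - 0.5Q and Ps = 69/7 + (10/7)Q; the wedge Ps − Pb = 54 gives 69/7 + (10/7)Q − (127.5 - 0.5Q) = 54, so Q' = 89.
Then Pb = 127.5 − 0.5·89 = 83 and Ps = 69/7 + (10/7)·89 = 137.
ΔCS = ½(61 + 89)(97 − 83) = 1050; ΔPS = ½(61 + 89)(137 − 97) = 3000.
Government spending = 54 × 89 = 4806.
DWL = ½ × 54 × (89 − 61) = 756; fraction = 756 / 4806 = 14/89.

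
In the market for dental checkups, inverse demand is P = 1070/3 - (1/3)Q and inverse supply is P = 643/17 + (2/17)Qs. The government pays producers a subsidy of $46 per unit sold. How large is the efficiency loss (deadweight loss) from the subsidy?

Deadweight loss = $2346

Pre-subsidy: 1070/3 - (1/3)Q = 643/17 + (2/17)Q gives Q* = 707 and P* = 121.
With the subsidy, sellers receive Ps = Pb + 46 for each unit, where Pb is the price buyers pay.
On the curves, Pb = 1070/3 - (1/3)Q and Ps = 643/17 + (2/17)Q; the wedge Ps − Pb = 46 gives 643/17 + (2/17)Q − (1070/3 - (1/3)Q) = 46, so Q' = 809.
Then Pb = 1070/3 − (1/3)·809 = 87 and Ps = 643/17 + (2/17)·809 = 133.
The subsidy expands output by 809 − 707 = 102 past the efficient level; on those units the gap between marginal cost and willingness to pay runs from 0 up to 46.
DWL = ½ × 46 × 102 = 2346.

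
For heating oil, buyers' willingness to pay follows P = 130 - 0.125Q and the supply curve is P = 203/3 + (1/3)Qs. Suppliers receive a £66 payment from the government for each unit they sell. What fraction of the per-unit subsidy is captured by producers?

Producer share = 8/11

Pre-subsidy: 130 - 0.125Q = 203/3 + (1/3)Q gives Q* = 136 and P* = 113.
With the subsidy, sellers receive Ps = Pb + 66 for each unit, where Pb is the price buyers pay.
On the curves, Pb = 130 - 0.125Q and Ps = 203/3 + (1/3)Q; the wedge Ps − Pb = 66 gives 203/3 + (1/3)Q − (130 - 0.125Q) = 66, so Q' = 280.
Then Pb = 130 − 0.125·280 = 95 and Ps = 203/3 + (1/3)·280 = 161.
Buyers' price falls by P* − Pb = 113 − 95 = 18; sellers' price rises by Ps − P* = 161 − 113 = 48.
So producers capture 48/66 = 8/11 of each unit of subsidy.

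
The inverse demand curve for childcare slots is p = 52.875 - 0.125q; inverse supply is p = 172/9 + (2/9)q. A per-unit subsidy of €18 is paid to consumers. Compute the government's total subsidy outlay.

Government cost = €2683.44

Pre-subsidy: 52.875 - 0.125q = 172/9 + (2/9)q gives q* = 97.24 and p* = 40.72.
With the rebate, buyers effectively pay pb = ps − 18, where ps is the price sellers receive.
On the curves, pb = 52.875 - 0.125q and ps = 172/9 + (2/9)q; the wedge ps − pb = 18 gives 172/9 + (2/9)q − (52.875 - 0.125q) = 18, so q' = 149.08.
Then pb = 52.875 − 0.125·149.08 = 34.24 and ps = 172/9 + (2/9)·149.08 = 52.24.
Government outlay = subsidy × quantity = 18 × 149.08 = 2683.44.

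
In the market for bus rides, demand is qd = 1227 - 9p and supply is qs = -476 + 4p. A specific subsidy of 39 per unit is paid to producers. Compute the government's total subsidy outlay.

Pre-subsidy: 1227 - 9p = -476 + 4p gives p* = 131, q* = 48.
With the subsidy, sellers receive ps = pb + 39 for each unit, where pb is the price buyers pay.
Supply in terms of pb becomes qs = -476 + 4(pb + 39) = -320 + 4pb. Setting this equal to demand: 1227 - 9pb = -320 + 4pb, so pb = 119.
Sellers receive ps = 119 + 39 = 158; q' = 1227 − 9·119 = 156.
Government outlay = subsidy × quantity = 39 × 156 = 6084.

Government cost = 6084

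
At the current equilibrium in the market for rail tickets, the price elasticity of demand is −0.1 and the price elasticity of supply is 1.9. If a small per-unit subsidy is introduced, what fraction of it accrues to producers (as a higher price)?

Producer share = 0.05

For a small subsidy around the equilibrium, the benefit split depends on the relative slopes, which at a point are proportional to the elasticities.
Buyer share = εs/(εs + |εd|) = 1.9/(1.9 + 0.1) = 0.95; seller share = |εd|/(εs + |εd|) = 0.05.
So producers capture 0.05 of the subsidy.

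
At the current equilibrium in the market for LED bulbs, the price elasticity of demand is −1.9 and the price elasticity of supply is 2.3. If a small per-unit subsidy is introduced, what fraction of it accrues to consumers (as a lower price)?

Consumer share = 23/42

For a small subsidy around the equilibrium, the benefit split depends on the relative slopes, which at a point are proportional to the elasticities.
Buyer share = εs/(εs + |εd|) = 2.3/(2.3 + 1.9) = 23/42; seller share = |εd|/(εs + |εd|) = 19/42.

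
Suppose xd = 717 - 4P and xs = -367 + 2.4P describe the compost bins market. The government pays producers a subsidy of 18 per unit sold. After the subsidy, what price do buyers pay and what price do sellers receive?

Buyers pay 162.625; sellers receive 180.625

Pre-subsidy: 717 - 4P = -367 + 2.4P gives P* = 169.375, x* = 39.5.
With the subsidy, sellers receive Ps = Pb + 18 for each unit, where Pb is the price buyers pay.
Supply in terms of Pb becomes xs = -367 + 2.4(Pb + 18) = -323.8 + 2.4Pb. Setting this equal to demand: 717 - 4Pb = -323.8 + 2.4Pb, so Pb = 162.625.
Sellers receive Ps = 162.625 + 18 = 180.625; x' = 717 − 4·162.625 = 66.5.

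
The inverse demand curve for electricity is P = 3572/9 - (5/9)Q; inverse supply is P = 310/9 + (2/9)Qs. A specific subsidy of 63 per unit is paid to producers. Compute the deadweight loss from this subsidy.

Pre-subsidy: 3572/9 - (5/9)Q = 310/9 + (2/9)Q gives Q* = 466 and P* = 138.
With the subsidy, sellers receive Ps = Pb + 63 for each unit, where Pb is the price buyers pay.
On the curves, Pb = 3572/9 - (5/9)Q and Ps = 310/9 + (2/9)Q; the wedge Ps − Pb = 63 gives 310/9 + (2/9)Q − (3572/9 - (5/9)Q) = 63, so Q' = 547.
Then Pb = 3572/9 − (5/9)·547 = 93 and Ps = 310/9 + (2/9)·547 = 156.
The subsidy expands output by 547 − 466 = 81 past the efficient level; on those units the gap between marginal cost and willingness to pay runs from 0 up to 63.
DWL = ½ × 63 × 81 = 2551.5.

Deadweight loss = 2551.5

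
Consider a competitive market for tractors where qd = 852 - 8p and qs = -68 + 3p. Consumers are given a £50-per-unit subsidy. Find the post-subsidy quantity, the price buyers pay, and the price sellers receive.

Pre-subsidy: 852 - 8p = -68 + 3p gives p* = 920/11, q* = 2012/11.
With the rebate, buyers effectively pay pb = ps − 50, where ps is the price sellers receive.
Demand in terms of ps becomes qd = 852 − 8(ps − 50) = 1252 - 8ps. Setting this equal to supply: 1252 - 8ps = -68 + 3ps, so ps = 120.
Buyers pay pb = 120 − 50 = 70; q' = -68 + 3·120 = 292.

q' = 292; buyers pay £70; sellers receive £120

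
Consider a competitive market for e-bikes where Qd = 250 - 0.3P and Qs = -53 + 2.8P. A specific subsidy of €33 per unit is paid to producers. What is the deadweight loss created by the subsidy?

Deadweight loss = 22869/155

Pre-subsidy: 250 - 0.3P = -53 + 2.8P gives P* = 3030/31, Q* = 6841/31.
With the subsidy, sellers receive Ps = Pb + 33 for each unit, where Pb is the price buyers pay.
Supply in terms of Pb becomes Qs = -53 + 2.8(Pb + 33) = 39.4 + 2.8Pb. Setting this equal to demand: 250 - 0.3Pb = 39.4 + 2.8Pb, so Pb = 2106/31.
Sellers receive Ps = 2106/31 + 33 = 3129/31; Q' = 250 − 0.3·(2106/31) = 35591/155.
The subsidy expands output by 35591/155 − 6841/31 = 1386/155 past the efficient level; on those units the gap between marginal cost and willingness to pay runs from 0 up to 33.
DWL = ½ × 33 × 1386/155 = 22869/155.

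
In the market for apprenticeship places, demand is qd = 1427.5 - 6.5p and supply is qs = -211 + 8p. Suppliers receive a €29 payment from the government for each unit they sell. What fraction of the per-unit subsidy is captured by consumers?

Pre-subsidy: 1427.5 - 6.5p = -211 + 8p gives p* = 113, q* = 693.
With the subsidy, sellers receive ps = pb + 29 for each unit, where pb is the price buyers pay.
Supply in terms of pb becomes qs = -211 + 8(pb + 29) = 21 + 8pb. Setting this equal to demand: 1427.5 - 6.5pb = 21 + 8pb, so pb = 97.
Sellers receive ps = 97 + 29 = 126; q' = 1427.5 − 6.5·97 = 797.
Buyers' price falls by p* − pb = 113 − 97 = 16; sellers' price rises by ps − p* = 126 − 113 = 13.
So consumers capture 16/29 = 16/29 of each unit of subsidy.

Consumer share = 16/29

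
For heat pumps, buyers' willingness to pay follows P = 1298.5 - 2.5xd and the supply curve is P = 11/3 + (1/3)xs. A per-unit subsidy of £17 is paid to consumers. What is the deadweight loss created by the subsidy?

Deadweight loss = £51

Pre-subsidy: 1298.5 - 2.5x = 11/3 + (1/3)x gives x* = 457 and P* = 156.
With the rebate, buyers effectively pay Pb = Ps − 17, where Ps is the price sellers receive.
On the curves, Pb = 1298.5 - 2.5x and Ps = 11/3 + (1/3)x; the wedge Ps − Pb = 17 gives 11/3 + (1/3)x − (1298.5 - 2.5x) = 17, so x' = 463.
Then Pb = 1298.5 − 2.5·463 = 141 and Ps = 11/3 + (1/3)·463 = 158.
The subsidy expands output by 463 − 457 = 6 past the efficient level; on those units the gap between marginal cost and willingness to pay runs from 0 up to 17.
DWL = ½ × 17 × 6 = 51.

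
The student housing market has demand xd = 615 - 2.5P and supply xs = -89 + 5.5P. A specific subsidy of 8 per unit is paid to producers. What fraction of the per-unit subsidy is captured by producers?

Producer share = 0.3125

Pre-subsidy: 615 - 2.5P = -89 + 5.5P gives P* = 88, x* = 395.
With the subsidy, sellers receive Ps = Pb + 8 for each unit, where Pb is the price buyers pay.
Supply in terms of Pb becomes xs = -89 + 5.5(Pb + 8) = -45 + 5.5Pb. Setting this equal to demand: 615 - 2.5Pb = -45 + 5.5Pb, so Pb = 82.5.
Sellers receive Ps = 82.5 + 8 = 90.5; x' = 615 − 2.5·82.5 = 408.75.
Buyers' price falls by P* − Pb = 88 − 82.5 = 5.5; sellers' price rises by Ps − P* = 90.5 − 88 = 2.5.
So producers capture 2.5/8 = 0.3125 of each unit of subsidy.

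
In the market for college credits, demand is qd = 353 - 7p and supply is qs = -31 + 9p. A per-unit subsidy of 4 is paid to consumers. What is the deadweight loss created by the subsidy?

Deadweight loss = 31.5

Pre-subsidy: 353 - 7p = -31 + 9p gives p* = 24, q* = 185.
With the rebate, buyers effectively pay pb = ps − 4, where ps is the price sellers receive.
Demand in terms of ps becomes qd = 353 − 7(ps − 4) = 381 - 7ps. Setting this equal to supply: 381 - 7ps = -31 + 9ps, so ps = 25.75.
Buyers pay pb = 25.75 − 4 = 21.75; q' = -31 + 9·25.75 = 200.75.
The subsidy expands output by 200.75 − 185 = 15.75 past the efficient level; on those units the gap between marginal cost and willingness to pay runs from 0 up to 4.
DWL = ½ × 4 × 15.75 = 31.5.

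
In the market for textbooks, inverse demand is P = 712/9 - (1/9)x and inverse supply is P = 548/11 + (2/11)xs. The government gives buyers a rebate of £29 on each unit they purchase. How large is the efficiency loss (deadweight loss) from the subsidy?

Pre-subsidy: 712/9 - (1/9)x = 548/11 + (2/11)x gives x* = 100 and P* = 68.
With the rebate, buyers effectively pay Pb = Ps − 29, where Ps is the price sellers receive.
On the curves, Pb = 712/9 - (1/9)x and Ps = 548/11 + (2/11)x; the wedge Ps − Pb = 29 gives 548/11 + (2/11)x − (712/9 - (1/9)x) = 29, so x' = 199.
Then Pb = 712/9 − (1/9)·199 = 57 and Ps = 548/11 + (2/11)·199 = 86.
The subsidy expands output by 199 − 100 = 99 past the efficient level; on those units the gap between marginal cost and willingness to pay runs from 0 up to 29.
DWL = ½ × 29 × 99 = 1435.5.

Deadweight loss = £1435.5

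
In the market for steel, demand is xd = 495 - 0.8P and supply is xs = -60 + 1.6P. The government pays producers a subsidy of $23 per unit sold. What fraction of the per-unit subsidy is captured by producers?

Pre-subsidy: 495 - 0.8P = -60 + 1.6P gives P* = 231.25, x* = 310.
With the subsidy, sellers receive Ps = Pb + 23 for each unit, where Pb is the price buyers pay.
Supply in terms of Pb becomes xs = -60 + 1.6(Pb + 23) = -23.2 + 1.6Pb. Setting this equal to demand: 495 - 0.8Pb = -23.2 + 1.6Pb, so Pb = 2591/12.
Sellers receive Ps = 2591/12 + 23 = 2867/12; x' = 495 − 0.8·(2591/12) = 4834/15.
Buyers' price falls by P* − Pb = 231.25 − 2591/12 = 46/3; sellers' price rises by Ps − P* = 2867/12 − 231.25 = 23/3.
So producers capture (23/3)/23 = 1/3 of each unit of subsidy.

Producer share = 1/3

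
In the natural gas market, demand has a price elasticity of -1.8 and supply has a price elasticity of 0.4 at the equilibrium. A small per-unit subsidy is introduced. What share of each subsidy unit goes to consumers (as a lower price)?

Consumer share = 2/11

For a small subsidy around the equilibrium, the benefit split depends on the relative slopes, which at a point are proportional to the elasticities.
Buyer share = εs/(εs + |εd|) = 0.4/(0.4 + 1.8) = 2/11; seller share = |εd|/(εs + |εd|) = 9/11.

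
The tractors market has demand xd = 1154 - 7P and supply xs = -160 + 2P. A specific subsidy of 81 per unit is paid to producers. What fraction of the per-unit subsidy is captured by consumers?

Consumer share = 2/9

Pre-subsidy: 1154 - 7P = -160 + 2P gives P* = 146, x* = 132.
With the subsidy, sellers receive Ps = Pb + 81 for each unit, where Pb is the price buyers pay.
Supply in terms of Pb becomes xs = -160 + 2(Pb + 81) = 2 + 2Pb. Setting this equal to demand: 1154 - 7Pb = 2 + 2Pb, so Pb = 128.
Sellers receive Ps = 128 + 81 = 209; x' = 1154 − 7·128 = 258.
Buyers' price falls by P* − Pb = 146 − 128 = 18; sellers' price rises by Ps − P* = 209 − 146 = 63.
So consumers capture 18/81 = 2/9 of each unit of subsidy.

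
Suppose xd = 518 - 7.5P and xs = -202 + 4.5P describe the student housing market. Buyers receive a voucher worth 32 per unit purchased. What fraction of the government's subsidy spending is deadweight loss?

DWL / government spending = 45/158

Pre-subsidy: 518 - 7.5P = -202 + 4.5P gives P* = 60, x* = 68.
With the rebate, buyers effectively pay Pb = Ps − 32, where Ps is the price sellers receive.
Demand in terms of Ps becomes xd = 518 − 7.5(Ps − 32) = 758 - 7.5Ps. Setting this equal to supply: 758 - 7.5Ps = -202 + 4.5Ps, so Ps = 80.
Buyers pay Pb = 80 − 32 = 48; x' = -202 + 4.5·80 = 158.
ΔCS = ½(68 + 158)(60 − 48) = 1356; ΔPS = ½(68 + 158)(80 − 60) = 2260.
Government spending = 32 × 158 = 5056.
DWL = ½ × 32 × (158 − 68) = 1440; fraction = 1440 / 5056 = 45/158.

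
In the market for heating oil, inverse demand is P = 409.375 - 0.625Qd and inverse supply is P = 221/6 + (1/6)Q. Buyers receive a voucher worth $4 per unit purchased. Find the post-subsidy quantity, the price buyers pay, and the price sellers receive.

Q' = 9037/19; buyers pay 2130/19; sellers receive 2206/19

Pre-subsidy: 409.375 - 0.625Q = 221/6 + (1/6)Q gives Q* = 8941/19 and P* = 2190/19.
With the rebate, buyers effectively pay Pb = Ps − 4, where Ps is the price sellers receive.
On the curves, Pb = 409.375 - 0.625Q and Ps = 221/6 + (1/6)Q; the wedge Ps − Pb = 4 gives 221/6 + (1/6)Q − (409.375 - 0.625Q) = 4, so Q' = 9037/19.
Then Pb = 409.375 − 0.625·(9037/19) = 2130/19 and Ps = 221/6 + (1/6)·(9037/19) = 2206/19.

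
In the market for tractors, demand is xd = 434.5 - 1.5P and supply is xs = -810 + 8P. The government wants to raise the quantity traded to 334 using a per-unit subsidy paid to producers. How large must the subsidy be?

At x = 334, invert demand for the buyer price: Pb = (434.5 − 334)/1.5 = 67; invert supply for the seller price: Ps = (334 − (-810))/8 = 143.
The subsidy must fill the gap: s = Ps − Pb = 143 − 67 = 76.

Required subsidy s = 76 per unit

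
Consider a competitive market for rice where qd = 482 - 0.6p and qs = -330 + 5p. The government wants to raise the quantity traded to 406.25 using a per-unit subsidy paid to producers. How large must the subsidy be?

At q = 406.25, invert demand for the buyer price: pb = (482 − 406.25)/0.6 = 126.25; invert supply for the seller price: ps = (406.25 − (-330))/5 = 147.25.
The subsidy must fill the gap: s = ps − pb = 147.25 − 126.25 = 21.

Required subsidy s = 21 per unit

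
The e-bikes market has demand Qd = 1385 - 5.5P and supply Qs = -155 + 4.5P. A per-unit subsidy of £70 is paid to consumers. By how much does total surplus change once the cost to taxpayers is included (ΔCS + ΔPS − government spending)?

Pre-subsidy: 1385 - 5.5P = -155 + 4.5P gives P* = 154, Q* = 538.
With the rebate, buyers effectively pay Pb = Ps − 70, where Ps is the price sellers receive.
Demand in terms of Ps becomes Qd = 1385 − 5.5(Ps − 70) = 1770 - 5.5Ps. Setting this equal to supply: 1770 - 5.5Ps = -155 + 4.5Ps, so Ps = 192.5.
Buyers pay Pb = 192.5 − 70 = 122.5; Q' = -155 + 4.5·192.5 = 711.25.
ΔCS = ½(538 + 711.25)(154 − 122.5) = 19675.6875; ΔPS = ½(538 + 711.25)(192.5 − 154) = 24048.0625.
Government spending = 70 × 711.25 = 49787.5.
Net change = 19675.6875 + 24048.0625 − 49787.5 = -6063.75. The loss equals the DWL triangle ½·70·173.25.

Net change in total surplus = -£6063.75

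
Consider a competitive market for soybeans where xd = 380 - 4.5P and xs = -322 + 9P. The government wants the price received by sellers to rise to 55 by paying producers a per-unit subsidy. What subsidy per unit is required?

Required subsidy s = 9 per unit

At a seller price of 55, quantity supplied is -322 + 9·55 = 173.
Buyers absorb 173 only when they pay Pb with 380 − 4.5·Pb = 173, i.e. Pb = 46.
s = Ps − Pb = 55 − 46 = 9.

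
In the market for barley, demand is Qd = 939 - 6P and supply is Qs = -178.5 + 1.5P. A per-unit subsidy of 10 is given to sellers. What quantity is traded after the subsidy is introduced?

Pre-subsidy: 939 - 6P = -178.5 + 1.5P gives P* = 149, Q* = 45.
With the subsidy, sellers receive Ps = Pb + 10 for each unit, where Pb is the price buyers pay.
Supply in terms of Pb becomes Qs = -178.5 + 1.5(Pb + 10) = -163.5 + 1.5Pb. Setting this equal to demand: 939 - 6Pb = -163.5 + 1.5Pb, so Pb = 147.
Sellers receive Ps = 147 + 10 = 157; Q' = 939 − 6·147 = 57.

Q' = 57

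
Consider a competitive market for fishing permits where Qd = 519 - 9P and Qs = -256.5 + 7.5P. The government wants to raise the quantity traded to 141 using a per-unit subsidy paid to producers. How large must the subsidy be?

At Q = 141, invert demand for the buyer price: Pb = (519 − 141)/9 = 42; invert supply for the seller price: Ps = (141 − (-256.5))/7.5 = 53.
The subsidy must fill the gap: s = Ps − Pb = 53 − 42 = 11.

Required subsidy s = 11 per unit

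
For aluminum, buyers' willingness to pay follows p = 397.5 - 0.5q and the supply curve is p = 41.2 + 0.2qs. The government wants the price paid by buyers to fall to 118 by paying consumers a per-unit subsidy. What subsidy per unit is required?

Required subsidy s = 35 per unit

At a buyer price of 118, quantity demanded is 795 − 2·118 = 559.
Sellers supply 559 only when they receive ps = 41.2 + 0.2·559 = 153.
s = ps − pb = 153 − 118 = 35.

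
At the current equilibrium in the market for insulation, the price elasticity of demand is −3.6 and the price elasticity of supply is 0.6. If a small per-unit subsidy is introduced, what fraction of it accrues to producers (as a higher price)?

For a small subsidy around the equilibrium, the benefit split depends on the relative slopes, which at a point are proportional to the elasticities.
Buyer share = εs/(εs + |εd|) = 0.6/(0.6 + 3.6) = 1/7; seller share = |εd|/(εs + |εd|) = 6/7.
So producers capture 6/7 of the subsidy.

Producer share = 6/7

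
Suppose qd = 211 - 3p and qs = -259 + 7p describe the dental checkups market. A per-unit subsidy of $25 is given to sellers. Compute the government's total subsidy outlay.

Government cost = $3062.5

Pre-subsidy: 211 - 3p = -259 + 7p gives p* = 47, q* = 70.
With the subsidy, sellers receive ps = pb + 25 for each unit, where pb is the price buyers pay.
Supply in terms of pb becomes qs = -259 + 7(pb + 25) = -84 + 7pb. Setting this equal to demand: 211 - 3pb = -84 + 7pb, so pb = 29.5.
Sellers receive ps = 29.5 + 25 = 54.5; q' = 211 − 3·29.5 = 122.5.
Government outlay = subsidy × quantity = 25 × 122.5 = 3062.5.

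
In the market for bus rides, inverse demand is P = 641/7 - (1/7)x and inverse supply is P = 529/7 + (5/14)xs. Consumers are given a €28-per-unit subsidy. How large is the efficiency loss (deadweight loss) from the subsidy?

Deadweight loss = €784

Pre-subsidy: 641/7 - (1/7)x = 529/7 + (5/14)x gives x* = 32 and P* = 87.
With the rebate, buyers effectively pay Pb = Ps − 28, where Ps is the price sellers receive.
On the curves, Pb = 641/7 - (1/7)x and Ps = 529/7 + (5/14)x; the wedge Ps − Pb = 28 gives 529/7 + (5/14)x − (641/7 - (1/7)x) = 28, so x' = 88.
Then Pb = 641/7 − (1/7)·88 = 79 and Ps = 529/7 + (5/14)·88 = 107.
The subsidy expands output by 88 − 32 = 56 past the efficient level; on those units the gap between marginal cost and willingness to pay runs from 0 up to 28.
DWL = ½ × 28 × 56 = 784.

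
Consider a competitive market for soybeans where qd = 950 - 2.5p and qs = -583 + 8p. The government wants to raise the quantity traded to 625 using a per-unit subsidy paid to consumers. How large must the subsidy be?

At q = 625, invert demand for the buyer price: pb = (950 − 625)/2.5 = 130; invert supply for the seller price: ps = (625 − (-583))/8 = 151.
The subsidy must fill the gap: s = ps − pb = 151 − 130 = 21.

Required subsidy s = 21 per unit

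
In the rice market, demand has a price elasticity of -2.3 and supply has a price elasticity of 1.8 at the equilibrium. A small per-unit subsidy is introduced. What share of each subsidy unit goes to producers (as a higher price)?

For a small subsidy around the equilibrium, the benefit split depends on the relative slopes, which at a point are proportional to the elasticities.
Buyer share = εs/(εs + |εd|) = 1.8/(1.8 + 2.3) = 18/41; seller share = |εd|/(εs + |εd|) = 23/41.
So producers capture 23/41 of the subsidy.

Producer share = 23/41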